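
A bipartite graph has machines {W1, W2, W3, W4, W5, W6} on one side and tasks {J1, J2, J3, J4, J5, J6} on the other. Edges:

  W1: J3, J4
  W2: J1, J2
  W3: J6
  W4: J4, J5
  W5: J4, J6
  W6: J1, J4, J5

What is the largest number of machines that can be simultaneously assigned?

6

Unit-capacity flow: source→left, listed edges, right→sink; max matching = max flow.
Augmenting path W1→J3 (+1); matched 1.
Augmenting path W2→J1 (+1); matched 2.
Augmenting path W3→J6 (+1); matched 3.
Augmenting path W4→J4 (+1); matched 4.
Augmenting path W6→J5 (+1); matched 5.
Augmenting path W5→J4→W4→J5→W6→J1→W2→J2 (+1); matched 6.
No augmenting path remains; maximum matching = 6.
König certificate: {W1, W2, W3, W4, W5, W6} is a vertex cover of size 6 (every listed pair touches it), so no matching can be larger.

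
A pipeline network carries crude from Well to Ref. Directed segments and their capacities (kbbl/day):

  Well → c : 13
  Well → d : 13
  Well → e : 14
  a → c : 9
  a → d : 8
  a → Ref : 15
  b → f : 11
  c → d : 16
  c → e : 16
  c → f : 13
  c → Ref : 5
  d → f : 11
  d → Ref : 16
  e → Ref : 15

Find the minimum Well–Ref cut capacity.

Augment Well→c→Ref: bottleneck 5, flow now 5.
Augment Well→d→Ref: bottleneck 13, flow now 18.
Augment Well→e→Ref: bottleneck 14, flow now 32.
Augment Well→c→d→Ref: bottleneck 3, flow now 35.
Augment Well→c→e→Ref: bottleneck 1, flow now 36.
No augmenting path remains; maximum flow = 36.
By max-flow min-cut, the minimum cut capacity equals the max flow.
In the residual graph, reachable from Well: {Well, c, d, e, f}.
Min-cut edges: c→Ref (5), d→Ref (16), e→Ref (15); capacity 5 + 16 + 15 = 36.

36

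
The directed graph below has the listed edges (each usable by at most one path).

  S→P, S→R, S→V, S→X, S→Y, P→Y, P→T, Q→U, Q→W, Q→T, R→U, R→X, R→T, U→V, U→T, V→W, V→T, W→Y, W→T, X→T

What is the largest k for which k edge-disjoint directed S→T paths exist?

4

Assign every edge capacity 1; by Menger, the answer equals the max flow.
Path S→P→T (+1); total 1.
Path S→R→T (+1); total 2.
Path S→V→T (+1); total 3.
Path S→X→T (+1); total 4.
No residual S→T path; max flow = 4.
Certifying cut of size 4: {S→P, S→R, S→V, S→X}.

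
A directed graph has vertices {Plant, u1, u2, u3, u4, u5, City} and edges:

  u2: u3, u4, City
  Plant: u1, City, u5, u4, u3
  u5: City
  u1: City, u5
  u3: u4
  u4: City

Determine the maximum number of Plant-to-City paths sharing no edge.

4

Assign every edge capacity 1; by Menger, the answer equals the max flow.
Path Plant→City (+1); total 1.
Path Plant→u1→City (+1); total 2.
Path Plant→u4→City (+1); total 3.
Path Plant→u5→City (+1); total 4.
No residual Plant→City path; max flow = 4.
Certifying cut of size 4: {Plant→City, Plant→u1, Plant→u5, u4→City}.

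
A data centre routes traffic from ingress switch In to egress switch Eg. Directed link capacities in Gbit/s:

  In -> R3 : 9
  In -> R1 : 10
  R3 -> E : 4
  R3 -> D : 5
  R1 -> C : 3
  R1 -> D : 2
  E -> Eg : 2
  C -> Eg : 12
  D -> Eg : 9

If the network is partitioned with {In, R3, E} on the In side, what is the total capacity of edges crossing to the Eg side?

Edges leaving {In, R3, E}: In→R1 (10), R3→D (5), E→Eg (2).
Cut capacity = 10 + 5 + 2 = 17.

17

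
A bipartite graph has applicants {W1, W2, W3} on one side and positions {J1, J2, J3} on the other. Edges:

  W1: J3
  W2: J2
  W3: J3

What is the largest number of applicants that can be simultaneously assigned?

2

Unit-capacity flow: source→left, listed edges, right→sink; max matching = max flow.
Augmenting path W1→J3 (+1); matched 1.
Augmenting path W2→J2 (+1); matched 2.
No augmenting path remains; maximum matching = 2.
König certificate: {W2, J3} is a vertex cover of size 2 (every listed pair touches it), so no matching can be larger.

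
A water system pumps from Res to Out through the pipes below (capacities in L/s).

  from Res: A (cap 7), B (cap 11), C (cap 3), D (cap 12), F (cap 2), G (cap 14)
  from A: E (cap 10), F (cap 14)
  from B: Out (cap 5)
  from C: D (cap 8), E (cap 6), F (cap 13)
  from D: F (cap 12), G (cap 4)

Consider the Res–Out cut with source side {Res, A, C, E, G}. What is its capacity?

60

Edges leaving {Res, A, C, E, G}: Res→B (11), Res→D (12), Res→F (2), A→F (14), C→D (8), C→F (13).
Cut capacity = 11 + 12 + 2 + 14 + 8 + 13 = 60.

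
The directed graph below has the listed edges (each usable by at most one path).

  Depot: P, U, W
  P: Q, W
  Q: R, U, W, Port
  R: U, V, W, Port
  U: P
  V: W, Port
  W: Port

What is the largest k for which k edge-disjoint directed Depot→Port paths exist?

2

Assign every edge capacity 1; by Menger, the answer equals the max flow.
Path Depot→W→Port (+1); total 1.
Path Depot→P→Q→Port (+1); total 2.
No residual Depot→Port path; max flow = 2.
Certifying cut of size 2: {P→Q, W→Port}.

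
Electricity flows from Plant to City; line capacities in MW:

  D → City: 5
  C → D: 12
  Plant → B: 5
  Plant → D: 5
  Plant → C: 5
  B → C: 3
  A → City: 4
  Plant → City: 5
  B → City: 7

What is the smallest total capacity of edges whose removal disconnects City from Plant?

15

Augment Plant→City: bottleneck 5, flow now 5.
Augment Plant→B→City: bottleneck 5, flow now 10.
Augment Plant→D→City: bottleneck 5, flow now 15.
No augmenting path remains; maximum flow = 15.
By max-flow min-cut, the minimum cut capacity equals the max flow.
In the residual graph, reachable from Plant: {Plant, C, D}.
Min-cut edges: Plant→B (5), Plant→City (5), D→City (5); capacity 5 + 5 + 5 = 15.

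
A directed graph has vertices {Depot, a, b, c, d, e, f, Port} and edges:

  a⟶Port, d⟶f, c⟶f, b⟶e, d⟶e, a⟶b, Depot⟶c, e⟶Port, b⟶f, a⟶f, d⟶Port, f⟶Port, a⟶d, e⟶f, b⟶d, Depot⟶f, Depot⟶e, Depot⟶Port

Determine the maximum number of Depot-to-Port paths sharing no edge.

Assign every edge capacity 1; by Menger, the answer equals the max flow.
Path Depot→Port (+1); total 1.
Path Depot→e→Port (+1); total 2.
Path Depot→f→Port (+1); total 3.
No residual Depot→Port path; max flow = 3.
Certifying cut of size 3: {Depot→Port, Depot→e, f→Port}.

3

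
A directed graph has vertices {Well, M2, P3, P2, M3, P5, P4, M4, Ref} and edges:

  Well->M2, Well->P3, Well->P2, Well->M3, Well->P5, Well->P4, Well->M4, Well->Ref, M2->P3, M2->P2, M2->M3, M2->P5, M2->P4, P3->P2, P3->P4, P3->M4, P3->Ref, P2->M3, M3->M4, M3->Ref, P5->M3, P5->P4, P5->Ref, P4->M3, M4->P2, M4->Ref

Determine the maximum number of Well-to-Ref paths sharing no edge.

Assign every edge capacity 1; by Menger, the answer equals the max flow.
Path Well→Ref (+1); total 1.
Path Well→P3→Ref (+1); total 2.
Path Well→M3→Ref (+1); total 3.
Path Well→P5→Ref (+1); total 4.
Path Well→M4→Ref (+1); total 5.
No residual Well→Ref path; max flow = 5.
Certifying cut of size 5: {M3→Ref, M4→Ref, P3→Ref, P5→Ref, Well→Ref}.

5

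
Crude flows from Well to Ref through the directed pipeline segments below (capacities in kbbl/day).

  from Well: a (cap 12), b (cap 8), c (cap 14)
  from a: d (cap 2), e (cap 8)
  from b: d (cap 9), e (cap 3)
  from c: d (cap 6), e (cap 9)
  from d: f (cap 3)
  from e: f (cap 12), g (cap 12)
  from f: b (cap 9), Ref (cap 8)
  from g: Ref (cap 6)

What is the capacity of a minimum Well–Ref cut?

Augment Well→a→d→f→Ref: bottleneck 2, flow now 2.
Augment Well→a→e→f→Ref: bottleneck 6, flow now 8.
Augment Well→a→e→g→Ref: bottleneck 2, flow now 10.
Augment Well→b→e→g→Ref: bottleneck 3, flow now 13.
Augment Well→c→e→g→Ref: bottleneck 1, flow now 14.
No augmenting path remains; maximum flow = 14.
By max-flow min-cut, the minimum cut capacity equals the max flow.
In the residual graph, reachable from Well: {Well, a, b, c, d, e, f, g}.
Min-cut edges: f→Ref (8), g→Ref (6); capacity 8 + 6 = 14.

14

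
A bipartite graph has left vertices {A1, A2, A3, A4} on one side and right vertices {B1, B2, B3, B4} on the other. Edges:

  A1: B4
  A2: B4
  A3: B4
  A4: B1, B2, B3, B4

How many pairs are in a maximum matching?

Unit-capacity flow: source→left, listed edges, right→sink; max matching = max flow.
Augmenting path A1→B4 (+1); matched 1.
Augmenting path A4→B1 (+1); matched 2.
No augmenting path remains; maximum matching = 2.
König certificate: {A4, B4} is a vertex cover of size 2 (every listed pair touches it), so no matching can be larger.

2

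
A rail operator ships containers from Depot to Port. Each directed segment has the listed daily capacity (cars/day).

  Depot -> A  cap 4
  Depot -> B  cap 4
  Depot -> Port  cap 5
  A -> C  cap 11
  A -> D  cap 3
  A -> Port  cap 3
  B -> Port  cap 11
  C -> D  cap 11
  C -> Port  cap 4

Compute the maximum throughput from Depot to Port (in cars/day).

13

Augment Depot→Port: bottleneck 5, flow now 5.
Augment Depot→A→Port: bottleneck 3, flow now 8.
Augment Depot→B→Port: bottleneck 4, flow now 12.
Augment Depot→A→C→Port: bottleneck 1, flow now 13.
No augmenting path remains; maximum flow = 13.
In the residual graph, reachable from Depot: {Depot}.
Min-cut edges: Depot→A (4), Depot→B (4), Depot→Port (5); capacity 4 + 4 + 5 = 13.
This cut is saturated, so no flow can exceed 13.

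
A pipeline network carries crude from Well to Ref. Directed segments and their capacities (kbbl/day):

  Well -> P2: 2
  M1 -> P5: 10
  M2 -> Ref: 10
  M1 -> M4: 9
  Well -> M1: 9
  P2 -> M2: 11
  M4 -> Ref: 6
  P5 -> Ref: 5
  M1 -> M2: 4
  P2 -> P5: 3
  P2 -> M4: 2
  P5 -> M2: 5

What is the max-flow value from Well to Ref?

11

Augment Well→P2→M2→Ref: bottleneck 2, flow now 2.
Augment Well→M1→M2→Ref: bottleneck 4, flow now 6.
Augment Well→M1→M4→Ref: bottleneck 5, flow now 11.
No augmenting path remains; maximum flow = 11.
In the residual graph, reachable from Well: {Well}.
Min-cut edges: Well→P2 (2), Well→M1 (9); capacity 2 + 9 = 11.
This cut is saturated, so no flow can exceed 11.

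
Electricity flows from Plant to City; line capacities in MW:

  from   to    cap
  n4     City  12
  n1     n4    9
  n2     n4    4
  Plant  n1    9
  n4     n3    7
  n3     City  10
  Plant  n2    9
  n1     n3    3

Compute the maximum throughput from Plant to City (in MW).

Augment Plant→n1→n3→City: bottleneck 3, flow now 3.
Augment Plant→n1→n4→City: bottleneck 6, flow now 9.
Augment Plant→n2→n4→City: bottleneck 4, flow now 13.
No augmenting path remains; maximum flow = 13.
In the residual graph, reachable from Plant: {Plant, n2}.
Min-cut edges: Plant→n1 (9), n2→n4 (4); capacity 9 + 4 = 13.
This cut is saturated, so no flow can exceed 13.

13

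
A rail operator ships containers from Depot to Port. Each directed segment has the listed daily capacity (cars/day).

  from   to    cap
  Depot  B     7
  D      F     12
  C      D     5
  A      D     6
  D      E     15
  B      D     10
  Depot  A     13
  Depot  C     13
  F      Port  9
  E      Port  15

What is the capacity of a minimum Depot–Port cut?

18

Augment Depot→A→D→E→Port: bottleneck 6, flow now 6.
Augment Depot→B→D→E→Port: bottleneck 7, flow now 13.
Augment Depot→C→D→E→Port: bottleneck 2, flow now 15.
Augment Depot→C→D→F→Port: bottleneck 3, flow now 18.
No augmenting path remains; maximum flow = 18.
By max-flow min-cut, the minimum cut capacity equals the max flow.
In the residual graph, reachable from Depot: {Depot, A, C}.
Min-cut edges: Depot→B (7), A→D (6), C→D (5); capacity 7 + 6 + 5 = 18.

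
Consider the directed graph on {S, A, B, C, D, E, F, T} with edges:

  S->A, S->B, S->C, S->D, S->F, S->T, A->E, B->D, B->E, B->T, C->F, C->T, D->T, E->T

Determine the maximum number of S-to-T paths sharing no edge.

Assign every edge capacity 1; by Menger, the answer equals the max flow.
Path S→T (+1); total 1.
Path S→B→T (+1); total 2.
Path S→C→T (+1); total 3.
Path S→D→T (+1); total 4.
Path S→A→E→T (+1); total 5.
No residual S→T path; max flow = 5.
Certifying cut of size 5: {S→A, S→B, S→C, S→D, S→T}.

5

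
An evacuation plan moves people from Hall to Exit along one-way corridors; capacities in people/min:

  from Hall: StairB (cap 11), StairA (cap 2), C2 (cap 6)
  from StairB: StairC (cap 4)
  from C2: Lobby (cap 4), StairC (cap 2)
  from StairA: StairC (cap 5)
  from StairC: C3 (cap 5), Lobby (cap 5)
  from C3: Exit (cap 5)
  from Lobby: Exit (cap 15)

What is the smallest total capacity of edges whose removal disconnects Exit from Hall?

Augment Hall→C2→Lobby→Exit: bottleneck 4, flow now 4.
Augment Hall→StairB→StairC→C3→Exit: bottleneck 4, flow now 8.
Augment Hall→C2→StairC→C3→Exit: bottleneck 1, flow now 9.
Augment Hall→C2→StairC→Lobby→Exit: bottleneck 1, flow now 10.
Augment Hall→StairA→StairC→Lobby→Exit: bottleneck 2, flow now 12.
No augmenting path remains; maximum flow = 12.
By max-flow min-cut, the minimum cut capacity equals the max flow.
In the residual graph, reachable from Hall: {Hall, StairB}.
Min-cut edges: Hall→C2 (6), Hall→StairA (2), StairB→StairC (4); capacity 6 + 2 + 4 = 12.

12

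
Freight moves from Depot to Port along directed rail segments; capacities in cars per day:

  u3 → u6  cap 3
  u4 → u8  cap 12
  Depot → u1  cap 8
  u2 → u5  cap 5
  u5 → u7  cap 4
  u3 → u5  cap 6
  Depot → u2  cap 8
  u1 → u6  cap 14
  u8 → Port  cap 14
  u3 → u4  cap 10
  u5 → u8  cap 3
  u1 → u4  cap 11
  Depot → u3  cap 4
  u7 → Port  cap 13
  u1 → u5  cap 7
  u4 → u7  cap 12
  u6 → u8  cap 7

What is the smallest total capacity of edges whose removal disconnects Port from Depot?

17

Augment Depot→u1→u4→u7→Port: bottleneck 8, flow now 8.
Augment Depot→u2→u5→u7→Port: bottleneck 4, flow now 12.
Augment Depot→u2→u5→u8→Port: bottleneck 1, flow now 13.
Augment Depot→u3→u4→u7→Port: bottleneck 1, flow now 14.
Augment Depot→u3→u4→u8→Port: bottleneck 3, flow now 17.
No augmenting path remains; maximum flow = 17.
By max-flow min-cut, the minimum cut capacity equals the max flow.
In the residual graph, reachable from Depot: {Depot, u2}.
Min-cut edges: Depot→u1 (8), Depot→u3 (4), u2→u5 (5); capacity 8 + 4 + 5 = 17.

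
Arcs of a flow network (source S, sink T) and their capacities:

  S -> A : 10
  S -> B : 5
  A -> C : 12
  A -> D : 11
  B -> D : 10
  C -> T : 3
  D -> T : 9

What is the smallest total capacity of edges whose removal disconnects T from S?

12

Augment S→A→C→T: bottleneck 3, flow now 3.
Augment S→A→D→T: bottleneck 7, flow now 10.
Augment S→B→D→T: bottleneck 2, flow now 12.
No augmenting path remains; maximum flow = 12.
By max-flow min-cut, the minimum cut capacity equals the max flow.
In the residual graph, reachable from S: {S, A, B, C, D}.
Min-cut edges: C→T (3), D→T (9); capacity 3 + 9 = 12.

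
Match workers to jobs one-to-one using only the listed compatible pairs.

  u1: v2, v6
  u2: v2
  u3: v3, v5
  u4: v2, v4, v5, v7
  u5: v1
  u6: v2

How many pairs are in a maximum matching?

5

Unit-capacity flow: source→left, listed edges, right→sink; max matching = max flow.
Augmenting path u1→v2 (+1); matched 1.
Augmenting path u3→v3 (+1); matched 2.
Augmenting path u4→v4 (+1); matched 3.
Augmenting path u5→v1 (+1); matched 4.
Augmenting path u2→v2→u1→v6 (+1); matched 5.
No augmenting path remains; maximum matching = 5.
König certificate: {u1, u3, u4, u5, v2} is a vertex cover of size 5 (every listed pair touches it), so no matching can be larger.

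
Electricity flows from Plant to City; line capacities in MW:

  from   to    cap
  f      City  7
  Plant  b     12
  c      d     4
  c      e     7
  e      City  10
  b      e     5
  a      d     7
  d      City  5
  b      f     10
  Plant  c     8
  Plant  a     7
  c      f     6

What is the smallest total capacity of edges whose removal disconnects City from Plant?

22

Augment Plant→a→d→City: bottleneck 5, flow now 5.
Augment Plant→b→e→City: bottleneck 5, flow now 10.
Augment Plant→b→f→City: bottleneck 7, flow now 17.
Augment Plant→c→e→City: bottleneck 5, flow now 22.
No augmenting path remains; maximum flow = 22.
By max-flow min-cut, the minimum cut capacity equals the max flow.
In the residual graph, reachable from Plant: {Plant, a, b, c, d, e, f}.
Min-cut edges: d→City (5), e→City (10), f→City (7); capacity 5 + 10 + 7 = 22.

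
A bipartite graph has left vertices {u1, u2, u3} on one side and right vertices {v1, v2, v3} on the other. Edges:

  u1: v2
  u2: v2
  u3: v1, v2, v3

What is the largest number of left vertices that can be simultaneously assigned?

Unit-capacity flow: source→left, listed edges, right→sink; max matching = max flow.
Augmenting path u1→v2 (+1); matched 1.
Augmenting path u3→v1 (+1); matched 2.
No augmenting path remains; maximum matching = 2.
König certificate: {u3, v2} is a vertex cover of size 2 (every listed pair touches it), so no matching can be larger.

2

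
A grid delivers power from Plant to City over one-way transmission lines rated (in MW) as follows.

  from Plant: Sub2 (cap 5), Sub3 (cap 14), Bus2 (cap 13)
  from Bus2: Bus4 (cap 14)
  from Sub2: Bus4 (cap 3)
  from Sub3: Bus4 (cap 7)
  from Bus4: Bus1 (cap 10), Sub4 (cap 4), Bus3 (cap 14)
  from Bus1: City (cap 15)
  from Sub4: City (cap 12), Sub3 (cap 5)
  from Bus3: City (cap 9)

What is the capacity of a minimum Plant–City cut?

Augment Plant→Bus2→Bus4→Bus1→City: bottleneck 10, flow now 10.
Augment Plant→Bus2→Bus4→Sub4→City: bottleneck 3, flow now 13.
Augment Plant→Sub2→Bus4→Sub4→City: bottleneck 1, flow now 14.
Augment Plant→Sub2→Bus4→Bus3→City: bottleneck 2, flow now 16.
Augment Plant→Sub3→Bus4→Bus3→City: bottleneck 7, flow now 23.
No augmenting path remains; maximum flow = 23.
By max-flow min-cut, the minimum cut capacity equals the max flow.
In the residual graph, reachable from Plant: {Plant, Sub2, Sub3}.
Min-cut edges: Plant→Bus2 (13), Sub2→Bus4 (3), Sub3→Bus4 (7); capacity 13 + 3 + 7 = 23.

23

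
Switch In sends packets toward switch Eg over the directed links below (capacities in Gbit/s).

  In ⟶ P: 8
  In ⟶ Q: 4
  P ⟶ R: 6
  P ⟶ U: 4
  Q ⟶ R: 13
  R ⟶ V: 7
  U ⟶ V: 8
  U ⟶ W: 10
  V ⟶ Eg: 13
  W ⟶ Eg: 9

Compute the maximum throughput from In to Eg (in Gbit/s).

11

Augment In→P→R→V→Eg: bottleneck 6, flow now 6.
Augment In→P→U→V→Eg: bottleneck 2, flow now 8.
Augment In→Q→R→V→Eg: bottleneck 1, flow now 9.
Augment In→Q→R→P→U→V→Eg: bottleneck 2, flow now 11. (uses reverse residual edge)
No augmenting path remains; maximum flow = 11.
In the residual graph, reachable from In: {In, P, Q, R}.
Min-cut edges: P→U (4), R→V (7); capacity 4 + 7 = 11.
This cut is saturated, so no flow can exceed 11.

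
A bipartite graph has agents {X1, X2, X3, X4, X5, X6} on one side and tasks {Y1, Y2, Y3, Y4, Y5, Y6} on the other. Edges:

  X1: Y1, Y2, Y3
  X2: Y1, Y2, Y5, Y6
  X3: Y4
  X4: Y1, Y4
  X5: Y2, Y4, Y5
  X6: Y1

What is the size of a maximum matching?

5

Unit-capacity flow: source→left, listed edges, right→sink; max matching = max flow.
Augmenting path X1→Y1 (+1); matched 1.
Augmenting path X2→Y2 (+1); matched 2.
Augmenting path X3→Y4 (+1); matched 3.
Augmenting path X5→Y5 (+1); matched 4.
Augmenting path X4→Y1→X1→Y3 (+1); matched 5.
No augmenting path remains; maximum matching = 5.
König certificate: {X1, X2, X5, Y1, Y4} is a vertex cover of size 5 (every listed pair touches it), so no matching can be larger.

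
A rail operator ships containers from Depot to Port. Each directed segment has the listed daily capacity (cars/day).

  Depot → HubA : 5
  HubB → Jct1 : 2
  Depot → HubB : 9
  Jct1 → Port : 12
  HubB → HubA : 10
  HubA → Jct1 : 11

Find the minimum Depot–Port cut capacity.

Augment Depot→HubA→Jct1→Port: bottleneck 5, flow now 5.
Augment Depot→HubB→Jct1→Port: bottleneck 2, flow now 7.
Augment Depot→HubB→HubA→Jct1→Port: bottleneck 5, flow now 12.
No augmenting path remains; maximum flow = 12.
By max-flow min-cut, the minimum cut capacity equals the max flow.
In the residual graph, reachable from Depot: {Depot, HubA, HubB, Jct1}.
Min-cut edges: Jct1→Port (12); capacity 12 = 12.

12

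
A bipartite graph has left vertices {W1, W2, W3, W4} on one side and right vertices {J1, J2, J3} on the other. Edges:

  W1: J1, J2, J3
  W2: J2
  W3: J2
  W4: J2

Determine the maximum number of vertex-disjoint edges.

Unit-capacity flow: source→left, listed edges, right→sink; max matching = max flow.
Augmenting path W1→J1 (+1); matched 1.
Augmenting path W2→J2 (+1); matched 2.
No augmenting path remains; maximum matching = 2.
König certificate: {W1, J2} is a vertex cover of size 2 (every listed pair touches it), so no matching can be larger.

2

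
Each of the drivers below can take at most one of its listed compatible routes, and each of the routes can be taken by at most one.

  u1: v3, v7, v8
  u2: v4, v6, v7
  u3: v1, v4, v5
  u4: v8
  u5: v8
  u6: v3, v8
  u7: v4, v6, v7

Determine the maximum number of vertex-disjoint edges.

Unit-capacity flow: source→left, listed edges, right→sink; max matching = max flow.
Augmenting path u1→v3 (+1); matched 1.
Augmenting path u2→v4 (+1); matched 2.
Augmenting path u3→v1 (+1); matched 3.
Augmenting path u4→v8 (+1); matched 4.
Augmenting path u7→v6 (+1); matched 5.
Augmenting path u6→v3→u1→v7 (+1); matched 6.
No augmenting path remains; maximum matching = 6.
König certificate: {u1, u2, u3, u6, u7, v8} is a vertex cover of size 6 (every listed pair touches it), so no matching can be larger.

6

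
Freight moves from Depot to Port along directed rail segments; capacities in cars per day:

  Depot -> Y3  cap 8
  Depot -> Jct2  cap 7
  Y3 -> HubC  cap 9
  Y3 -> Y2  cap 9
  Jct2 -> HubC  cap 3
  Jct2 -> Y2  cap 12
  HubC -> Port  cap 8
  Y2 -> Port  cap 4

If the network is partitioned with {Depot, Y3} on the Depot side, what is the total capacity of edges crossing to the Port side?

25

Edges leaving {Depot, Y3}: Depot→Jct2 (7), Y3→HubC (9), Y3→Y2 (9).
Cut capacity = 7 + 9 + 9 = 25.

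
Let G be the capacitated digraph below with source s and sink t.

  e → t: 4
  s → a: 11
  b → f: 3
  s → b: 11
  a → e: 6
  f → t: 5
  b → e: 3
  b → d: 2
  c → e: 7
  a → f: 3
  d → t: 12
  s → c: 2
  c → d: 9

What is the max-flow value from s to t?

13

Augment s→a→e→t: bottleneck 4, flow now 4.
Augment s→a→f→t: bottleneck 3, flow now 7.
Augment s→b→d→t: bottleneck 2, flow now 9.
Augment s→b→f→t: bottleneck 2, flow now 11.
Augment s→c→d→t: bottleneck 2, flow now 13.
No augmenting path remains; maximum flow = 13.
In the residual graph, reachable from s: {s, a, b, e, f}.
Min-cut edges: s→c (2), b→d (2), e→t (4), f→t (5); capacity 2 + 2 + 4 + 5 = 13.
This cut is saturated, so no flow can exceed 13.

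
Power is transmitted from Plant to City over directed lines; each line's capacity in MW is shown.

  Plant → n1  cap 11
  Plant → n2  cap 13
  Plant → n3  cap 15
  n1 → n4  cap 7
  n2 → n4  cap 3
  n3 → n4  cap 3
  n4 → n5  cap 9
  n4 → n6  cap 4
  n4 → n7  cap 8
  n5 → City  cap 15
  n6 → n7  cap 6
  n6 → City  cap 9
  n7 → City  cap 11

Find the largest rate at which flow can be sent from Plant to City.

13

Augment Plant→n1→n4→n5→City: bottleneck 7, flow now 7.
Augment Plant→n2→n4→n5→City: bottleneck 2, flow now 9.
Augment Plant→n2→n4→n6→City: bottleneck 1, flow now 10.
Augment Plant→n3→n4→n6→City: bottleneck 3, flow now 13.
No augmenting path remains; maximum flow = 13.
In the residual graph, reachable from Plant: {Plant, n1, n2, n3}.
Min-cut edges: n1→n4 (7), n2→n4 (3), n3→n4 (3); capacity 7 + 3 + 3 = 13.
This cut is saturated, so no flow can exceed 13.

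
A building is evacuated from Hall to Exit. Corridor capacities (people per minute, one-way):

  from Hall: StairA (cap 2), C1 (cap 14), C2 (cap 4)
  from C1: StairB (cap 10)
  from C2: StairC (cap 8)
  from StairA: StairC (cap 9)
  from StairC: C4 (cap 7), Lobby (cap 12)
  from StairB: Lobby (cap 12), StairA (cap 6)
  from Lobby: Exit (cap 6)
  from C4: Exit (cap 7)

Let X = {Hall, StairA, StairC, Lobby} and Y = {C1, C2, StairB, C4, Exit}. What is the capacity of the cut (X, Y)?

31

Edges leaving {Hall, StairA, StairC, Lobby}: Hall→C1 (14), Hall→C2 (4), StairC→C4 (7), Lobby→Exit (6).
Cut capacity = 14 + 4 + 7 + 6 = 31.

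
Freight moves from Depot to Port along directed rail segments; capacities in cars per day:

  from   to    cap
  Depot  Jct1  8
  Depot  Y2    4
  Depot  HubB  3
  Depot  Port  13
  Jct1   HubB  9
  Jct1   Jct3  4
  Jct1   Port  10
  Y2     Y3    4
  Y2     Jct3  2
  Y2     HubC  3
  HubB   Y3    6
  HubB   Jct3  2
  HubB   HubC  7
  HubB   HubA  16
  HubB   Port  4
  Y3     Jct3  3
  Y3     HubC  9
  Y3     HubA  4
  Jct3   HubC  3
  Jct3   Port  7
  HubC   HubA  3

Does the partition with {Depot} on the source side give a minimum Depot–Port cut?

Given cut capacity: 8 + 4 + 3 + 13 = 28.
Augment Depot→Port: bottleneck 13, flow now 13.
Augment Depot→Jct1→Port: bottleneck 8, flow now 21.
Augment Depot→HubB→Port: bottleneck 3, flow now 24.
Augment Depot→Y2→Jct3→Port: bottleneck 2, flow now 26.
Augment Depot→Y2→Y3→Jct3→Port: bottleneck 2, flow now 28.
No augmenting path remains; maximum flow = 28.
Cut capacity 28 equals the max flow, so it is a minimum cut.

Yes — it is a minimum cut (capacity 28).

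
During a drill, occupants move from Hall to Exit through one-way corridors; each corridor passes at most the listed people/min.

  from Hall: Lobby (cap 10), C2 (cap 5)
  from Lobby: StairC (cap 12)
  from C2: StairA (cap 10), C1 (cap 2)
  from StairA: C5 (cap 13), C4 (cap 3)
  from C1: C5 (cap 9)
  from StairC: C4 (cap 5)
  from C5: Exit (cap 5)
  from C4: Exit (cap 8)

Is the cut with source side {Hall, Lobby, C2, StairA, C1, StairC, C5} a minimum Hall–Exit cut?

Given cut capacity: 3 + 5 + 5 = 13.
Augment Hall→Lobby→StairC→C4→Exit: bottleneck 5, flow now 5.
Augment Hall→C2→StairA→C5→Exit: bottleneck 5, flow now 10.
No augmenting path remains; maximum flow = 10.
In the residual graph, reachable from Hall: {Hall, Lobby, StairC}.
Min-cut edges: Hall→C2 (5), StairC→C4 (5); capacity 5 + 5 = 10.
Cut capacity 13 exceeds the max flow 10, so it is not minimum.

No — its capacity is 13, but the minimum cut has capacity 10.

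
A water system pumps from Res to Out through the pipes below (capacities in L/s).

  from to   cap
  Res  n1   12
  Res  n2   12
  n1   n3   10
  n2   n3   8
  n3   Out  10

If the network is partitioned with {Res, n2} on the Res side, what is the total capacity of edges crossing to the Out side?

20

Edges leaving {Res, n2}: Res→n1 (12), n2→n3 (8).
Cut capacity = 12 + 8 = 20.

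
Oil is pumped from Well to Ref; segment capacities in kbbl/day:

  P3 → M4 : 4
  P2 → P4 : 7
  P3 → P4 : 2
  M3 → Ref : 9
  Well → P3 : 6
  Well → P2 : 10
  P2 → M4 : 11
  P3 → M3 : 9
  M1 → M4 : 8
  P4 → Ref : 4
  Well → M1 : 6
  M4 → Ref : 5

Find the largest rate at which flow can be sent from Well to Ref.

Augment Well→P3→M4→Ref: bottleneck 4, flow now 4.
Augment Well→P3→M3→Ref: bottleneck 2, flow now 6.
Augment Well→M1→M4→Ref: bottleneck 1, flow now 7.
Augment Well→P2→P4→Ref: bottleneck 4, flow now 11.
Augment Well→M1→M4→P3→M3→Ref: bottleneck 4, flow now 15. (uses reverse residual edge)
No augmenting path remains; maximum flow = 15.
In the residual graph, reachable from Well: {Well, M1, P2, M4, P4}.
Min-cut edges: Well→P3 (6), M4→Ref (5), P4→Ref (4); capacity 6 + 5 + 4 = 15.
This cut is saturated, so no flow can exceed 15.

15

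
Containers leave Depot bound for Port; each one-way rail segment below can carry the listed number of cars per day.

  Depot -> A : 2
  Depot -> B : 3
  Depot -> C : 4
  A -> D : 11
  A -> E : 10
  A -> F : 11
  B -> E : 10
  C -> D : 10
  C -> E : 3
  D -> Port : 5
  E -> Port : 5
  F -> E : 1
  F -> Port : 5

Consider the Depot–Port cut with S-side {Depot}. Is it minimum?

Yes — it is a minimum cut (capacity 9).

Given cut capacity: 2 + 3 + 4 = 9.
Augment Depot→A→D→Port: bottleneck 2, flow now 2.
Augment Depot→B→E→Port: bottleneck 3, flow now 5.
Augment Depot→C→D→Port: bottleneck 3, flow now 8.
Augment Depot→C→E→Port: bottleneck 1, flow now 9.
No augmenting path remains; maximum flow = 9.
Cut capacity 9 equals the max flow, so it is a minimum cut.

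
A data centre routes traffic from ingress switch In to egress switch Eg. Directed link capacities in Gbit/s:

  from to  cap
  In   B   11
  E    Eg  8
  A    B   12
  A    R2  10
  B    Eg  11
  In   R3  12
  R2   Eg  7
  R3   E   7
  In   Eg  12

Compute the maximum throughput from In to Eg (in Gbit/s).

Augment In→Eg: bottleneck 12, flow now 12.
Augment In→B→Eg: bottleneck 11, flow now 23.
Augment In→R3→E→Eg: bottleneck 7, flow now 30.
No augmenting path remains; maximum flow = 30.
In the residual graph, reachable from In: {In, R3}.
Min-cut edges: In→B (11), In→Eg (12), R3→E (7); capacity 11 + 12 + 7 = 30.
This cut is saturated, so no flow can exceed 30.

30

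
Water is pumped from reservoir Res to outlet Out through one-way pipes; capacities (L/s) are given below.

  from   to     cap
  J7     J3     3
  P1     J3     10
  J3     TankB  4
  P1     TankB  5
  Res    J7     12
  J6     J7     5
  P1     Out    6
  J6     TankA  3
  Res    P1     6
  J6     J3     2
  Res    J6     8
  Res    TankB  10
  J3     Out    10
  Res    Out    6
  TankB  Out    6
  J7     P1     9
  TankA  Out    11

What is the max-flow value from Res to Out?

Augment Res→Out: bottleneck 6, flow now 6.
Augment Res→P1→Out: bottleneck 6, flow now 12.
Augment Res→TankB→Out: bottleneck 6, flow now 18.
Augment Res→J6→TankA→Out: bottleneck 3, flow now 21.
Augment Res→J6→J3→Out: bottleneck 2, flow now 23.
Augment Res→J7→J3→Out: bottleneck 3, flow now 26.
Augment Res→J7→P1→J3→Out: bottleneck 5, flow now 31.
No augmenting path remains; maximum flow = 31.
In the residual graph, reachable from Res: {Res, J6, J7, P1, J3, TankB}.
Min-cut edges: Res→Out (6), J6→TankA (3), P1→Out (6), J3→Out (10), TankB→Out (6); capacity 6 + 3 + 6 + 10 + 6 = 31.
This cut is saturated, so no flow can exceed 31.

31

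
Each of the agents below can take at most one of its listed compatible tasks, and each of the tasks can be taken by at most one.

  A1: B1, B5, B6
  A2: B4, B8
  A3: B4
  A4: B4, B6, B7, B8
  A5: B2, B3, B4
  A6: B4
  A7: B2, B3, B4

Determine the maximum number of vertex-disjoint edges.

Unit-capacity flow: source→left, listed edges, right→sink; max matching = max flow.
Augmenting path A1→B1 (+1); matched 1.
Augmenting path A2→B4 (+1); matched 2.
Augmenting path A4→B6 (+1); matched 3.
Augmenting path A5→B2 (+1); matched 4.
Augmenting path A7→B3 (+1); matched 5.
Augmenting path A3→B4→A2→B8 (+1); matched 6.
No augmenting path remains; maximum matching = 6.
König certificate: {A1, A2, A4, A5, A7, B4} is a vertex cover of size 6 (every listed pair touches it), so no matching can be larger.

6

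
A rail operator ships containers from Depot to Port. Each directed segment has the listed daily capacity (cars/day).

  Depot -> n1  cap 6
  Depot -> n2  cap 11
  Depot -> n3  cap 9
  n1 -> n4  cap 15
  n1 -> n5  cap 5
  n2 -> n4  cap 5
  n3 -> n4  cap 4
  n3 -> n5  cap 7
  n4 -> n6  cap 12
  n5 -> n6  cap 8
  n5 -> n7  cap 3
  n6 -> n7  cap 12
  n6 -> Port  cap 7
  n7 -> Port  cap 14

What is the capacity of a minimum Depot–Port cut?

20

Augment Depot→n1→n4→n6→Port: bottleneck 6, flow now 6.
Augment Depot→n2→n4→n6→Port: bottleneck 1, flow now 7.
Augment Depot→n3→n5→n7→Port: bottleneck 3, flow now 10.
Augment Depot→n2→n4→n6→n7→Port: bottleneck 4, flow now 14.
Augment Depot→n3→n4→n6→n7→Port: bottleneck 1, flow now 15.
Augment Depot→n3→n5→n6→n7→Port: bottleneck 4, flow now 19.
Augment Depot→n3→n4→n1→n5→n6→n7→Port: bottleneck 1, flow now 20. (uses reverse residual edge)
No augmenting path remains; maximum flow = 20.
By max-flow min-cut, the minimum cut capacity equals the max flow.
In the residual graph, reachable from Depot: {Depot, n2}.
Min-cut edges: Depot→n1 (6), Depot→n3 (9), n2→n4 (5); capacity 6 + 9 + 5 = 20.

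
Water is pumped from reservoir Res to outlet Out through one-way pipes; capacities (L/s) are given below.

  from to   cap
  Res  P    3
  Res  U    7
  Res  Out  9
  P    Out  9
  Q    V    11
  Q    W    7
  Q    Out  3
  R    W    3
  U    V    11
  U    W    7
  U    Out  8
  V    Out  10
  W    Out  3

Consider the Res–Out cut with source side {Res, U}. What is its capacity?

38

Edges leaving {Res, U}: Res→P (3), Res→Out (9), U→V (11), U→W (7), U→Out (8).
Cut capacity = 3 + 9 + 11 + 7 + 8 = 38.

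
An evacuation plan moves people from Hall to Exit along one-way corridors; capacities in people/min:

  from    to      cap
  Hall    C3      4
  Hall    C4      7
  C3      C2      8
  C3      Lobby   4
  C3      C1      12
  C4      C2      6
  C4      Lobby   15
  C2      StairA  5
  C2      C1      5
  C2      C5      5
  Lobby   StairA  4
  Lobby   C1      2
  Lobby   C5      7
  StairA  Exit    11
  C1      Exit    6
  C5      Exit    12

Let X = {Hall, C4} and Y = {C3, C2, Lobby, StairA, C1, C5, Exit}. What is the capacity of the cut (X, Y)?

25

Edges leaving {Hall, C4}: Hall→C3 (4), C4→C2 (6), C4→Lobby (15).
Cut capacity = 4 + 6 + 15 = 25.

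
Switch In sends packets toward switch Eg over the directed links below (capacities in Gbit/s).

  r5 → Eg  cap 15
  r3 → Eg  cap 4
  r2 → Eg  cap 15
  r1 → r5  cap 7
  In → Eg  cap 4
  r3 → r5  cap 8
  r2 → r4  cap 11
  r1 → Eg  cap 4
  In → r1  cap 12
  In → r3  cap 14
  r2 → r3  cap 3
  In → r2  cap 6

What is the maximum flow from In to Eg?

Augment In→Eg: bottleneck 4, flow now 4.
Augment In→r1→Eg: bottleneck 4, flow now 8.
Augment In→r2→Eg: bottleneck 6, flow now 14.
Augment In→r3→Eg: bottleneck 4, flow now 18.
Augment In→r1→r5→Eg: bottleneck 7, flow now 25.
Augment In→r3→r5→Eg: bottleneck 8, flow now 33.
No augmenting path remains; maximum flow = 33.
In the residual graph, reachable from In: {In, r1, r3}.
Min-cut edges: In→r2 (6), In→Eg (4), r1→r5 (7), r1→Eg (4), r3→r5 (8), r3→Eg (4); capacity 6 + 4 + 7 + 4 + 8 + 4 = 33.
This cut is saturated, so no flow can exceed 33.

33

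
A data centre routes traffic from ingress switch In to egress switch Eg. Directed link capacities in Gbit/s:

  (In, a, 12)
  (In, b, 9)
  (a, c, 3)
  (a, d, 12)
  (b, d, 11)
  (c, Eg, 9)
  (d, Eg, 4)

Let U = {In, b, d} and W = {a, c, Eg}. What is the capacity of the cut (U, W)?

16

Edges leaving {In, b, d}: In→a (12), d→Eg (4).
Cut capacity = 12 + 4 = 16.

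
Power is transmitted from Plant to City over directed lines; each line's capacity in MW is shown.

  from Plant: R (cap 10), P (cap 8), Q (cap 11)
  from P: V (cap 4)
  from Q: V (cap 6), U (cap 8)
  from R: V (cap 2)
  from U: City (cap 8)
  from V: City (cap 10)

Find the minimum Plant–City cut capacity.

17

Augment Plant→P→V→City: bottleneck 4, flow now 4.
Augment Plant→Q→U→City: bottleneck 8, flow now 12.
Augment Plant→Q→V→City: bottleneck 3, flow now 15.
Augment Plant→R→V→City: bottleneck 2, flow now 17.
No augmenting path remains; maximum flow = 17.
By max-flow min-cut, the minimum cut capacity equals the max flow.
In the residual graph, reachable from Plant: {Plant, P, R}.
Min-cut edges: Plant→Q (11), P→V (4), R→V (2); capacity 11 + 4 + 2 = 17.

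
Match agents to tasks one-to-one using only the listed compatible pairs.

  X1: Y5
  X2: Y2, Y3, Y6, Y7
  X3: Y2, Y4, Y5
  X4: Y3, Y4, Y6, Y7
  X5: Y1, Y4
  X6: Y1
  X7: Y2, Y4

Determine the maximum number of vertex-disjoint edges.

Unit-capacity flow: source→left, listed edges, right→sink; max matching = max flow.
Augmenting path X1→Y5 (+1); matched 1.
Augmenting path X2→Y2 (+1); matched 2.
Augmenting path X3→Y4 (+1); matched 3.
Augmenting path X4→Y3 (+1); matched 4.
Augmenting path X5→Y1 (+1); matched 5.
Augmenting path X7→Y2→X2→Y6 (+1); matched 6.
No augmenting path remains; maximum matching = 6.
König certificate: {X2, X4, Y1, Y2, Y4, Y5} is a vertex cover of size 6 (every listed pair touches it), so no matching can be larger.

6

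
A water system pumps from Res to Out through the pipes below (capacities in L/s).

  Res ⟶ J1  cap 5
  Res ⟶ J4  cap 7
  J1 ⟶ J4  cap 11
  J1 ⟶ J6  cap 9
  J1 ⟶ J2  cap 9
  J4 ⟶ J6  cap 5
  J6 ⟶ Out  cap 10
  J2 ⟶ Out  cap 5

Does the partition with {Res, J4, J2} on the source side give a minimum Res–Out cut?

Given cut capacity: 5 + 5 + 5 = 15.
Augment Res→J1→J6→Out: bottleneck 5, flow now 5.
Augment Res→J4→J6→Out: bottleneck 5, flow now 10.
No augmenting path remains; maximum flow = 10.
In the residual graph, reachable from Res: {Res, J4}.
Min-cut edges: Res→J1 (5), J4→J6 (5); capacity 5 + 5 = 10.
Cut capacity 15 exceeds the max flow 10, so it is not minimum.

No — its capacity is 15, but the minimum cut has capacity 10.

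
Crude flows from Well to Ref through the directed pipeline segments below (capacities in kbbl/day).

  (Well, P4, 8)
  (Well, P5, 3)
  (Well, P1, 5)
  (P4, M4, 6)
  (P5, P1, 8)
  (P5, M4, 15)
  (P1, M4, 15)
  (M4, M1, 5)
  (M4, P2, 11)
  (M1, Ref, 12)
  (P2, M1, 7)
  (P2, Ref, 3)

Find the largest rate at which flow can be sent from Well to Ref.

Augment Well→P4→M4→M1→Ref: bottleneck 5, flow now 5.
Augment Well→P4→M4→P2→Ref: bottleneck 1, flow now 6.
Augment Well→P5→M4→P2→Ref: bottleneck 2, flow now 8.
Augment Well→P5→M4→P2→M1→Ref: bottleneck 1, flow now 9.
Augment Well→P1→M4→P2→M1→Ref: bottleneck 5, flow now 14.
No augmenting path remains; maximum flow = 14.
In the residual graph, reachable from Well: {Well, P4}.
Min-cut edges: Well→P5 (3), Well→P1 (5), P4→M4 (6); capacity 3 + 5 + 6 = 14.
This cut is saturated, so no flow can exceed 14.

14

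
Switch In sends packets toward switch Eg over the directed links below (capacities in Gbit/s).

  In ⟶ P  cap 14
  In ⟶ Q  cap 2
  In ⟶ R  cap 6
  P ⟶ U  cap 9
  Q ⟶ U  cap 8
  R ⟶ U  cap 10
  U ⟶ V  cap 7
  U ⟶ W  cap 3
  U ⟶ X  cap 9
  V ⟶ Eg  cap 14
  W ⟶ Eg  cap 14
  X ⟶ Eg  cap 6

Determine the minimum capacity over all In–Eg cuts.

Augment In→P→U→V→Eg: bottleneck 7, flow now 7.
Augment In→P→U→W→Eg: bottleneck 2, flow now 9.
Augment In→Q→U→W→Eg: bottleneck 1, flow now 10.
Augment In→Q→U→X→Eg: bottleneck 1, flow now 11.
Augment In→R→U→X→Eg: bottleneck 5, flow now 16.
No augmenting path remains; maximum flow = 16.
By max-flow min-cut, the minimum cut capacity equals the max flow.
In the residual graph, reachable from In: {In, P, Q, R, U, X}.
Min-cut edges: U→V (7), U→W (3), X→Eg (6); capacity 7 + 3 + 6 = 16.

16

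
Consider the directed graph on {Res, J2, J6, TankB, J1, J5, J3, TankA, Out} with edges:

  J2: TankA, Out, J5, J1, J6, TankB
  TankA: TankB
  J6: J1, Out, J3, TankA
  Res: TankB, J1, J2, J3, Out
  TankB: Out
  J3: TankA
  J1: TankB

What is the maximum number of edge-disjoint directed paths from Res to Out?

3

Assign every edge capacity 1; by Menger, the answer equals the max flow.
Path Res→Out (+1); total 1.
Path Res→J2→Out (+1); total 2.
Path Res→TankB→Out (+1); total 3.
No residual Res→Out path; max flow = 3.
Certifying cut of size 3: {Res→J2, Res→Out, TankB→Out}.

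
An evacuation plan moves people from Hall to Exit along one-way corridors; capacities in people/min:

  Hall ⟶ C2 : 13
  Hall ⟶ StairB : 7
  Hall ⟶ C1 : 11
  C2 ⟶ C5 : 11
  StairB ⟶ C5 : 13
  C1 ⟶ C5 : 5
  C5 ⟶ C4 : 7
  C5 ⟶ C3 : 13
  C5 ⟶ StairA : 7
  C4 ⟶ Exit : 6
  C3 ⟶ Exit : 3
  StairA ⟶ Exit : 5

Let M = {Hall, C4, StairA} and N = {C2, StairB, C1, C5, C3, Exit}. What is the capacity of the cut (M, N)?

Edges leaving {Hall, C4, StairA}: Hall→C2 (13), Hall→StairB (7), Hall→C1 (11), C4→Exit (6), StairA→Exit (5).
Cut capacity = 13 + 7 + 11 + 6 + 5 = 42.

42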